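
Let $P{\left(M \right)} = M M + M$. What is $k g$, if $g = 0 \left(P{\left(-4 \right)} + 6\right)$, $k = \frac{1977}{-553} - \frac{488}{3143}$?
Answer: $0$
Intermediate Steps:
$P{\left(M \right)} = M + M^{2}$ ($P{\left(M \right)} = M^{2} + M = M + M^{2}$)
$k = - \frac{926225}{248297}$ ($k = 1977 \left(- \frac{1}{553}\right) - \frac{488}{3143} = - \frac{1977}{553} - \frac{488}{3143} = - \frac{926225}{248297} \approx -3.7303$)
$g = 0$ ($g = 0 \left(- 4 \left(1 - 4\right) + 6\right) = 0 \left(\left(-4\right) \left(-3\right) + 6\right) = 0 \left(12 + 6\right) = 0 \cdot 18 = 0$)
$k g = \left(- \frac{926225}{248297}\right) 0 = 0$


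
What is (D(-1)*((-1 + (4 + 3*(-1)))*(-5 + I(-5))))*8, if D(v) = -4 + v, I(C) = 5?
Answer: 0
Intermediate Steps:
(D(-1)*((-1 + (4 + 3*(-1)))*(-5 + I(-5))))*8 = ((-4 - 1)*((-1 + (4 + 3*(-1)))*(-5 + 5)))*8 = -5*(-1 + (4 - 3))*0*8 = -5*(-1 + 1)*0*8 = -0*0*8 = -5*0*8 = 0*8 = 0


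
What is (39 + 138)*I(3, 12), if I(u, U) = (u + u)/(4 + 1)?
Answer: 1062/5 ≈ 212.40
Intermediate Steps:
I(u, U) = 2*u/5 (I(u, U) = (2*u)/5 = (2*u)*(1/5) = 2*u/5)
(39 + 138)*I(3, 12) = (39 + 138)*((2/5)*3) = 177*(6/5) = 1062/5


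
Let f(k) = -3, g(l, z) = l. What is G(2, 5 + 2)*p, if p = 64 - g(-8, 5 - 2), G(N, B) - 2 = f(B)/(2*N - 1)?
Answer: 72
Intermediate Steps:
G(N, B) = 2 - 3/(-1 + 2*N) (G(N, B) = 2 - 3/(2*N - 1) = 2 - 3/(-1 + 2*N))
p = 72 (p = 64 - 1*(-8) = 64 + 8 = 72)
G(2, 5 + 2)*p = ((-5 + 4*2)/(-1 + 2*2))*72 = ((-5 + 8)/(-1 + 4))*72 = (3/3)*72 = ((⅓)*3)*72 = 1*72 = 72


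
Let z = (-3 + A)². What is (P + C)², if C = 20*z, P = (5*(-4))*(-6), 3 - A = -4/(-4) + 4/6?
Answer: 2496400/81 ≈ 30820.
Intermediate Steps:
A = 4/3 (A = 3 - (-4/(-4) + 4/6) = 3 - (-4*(-¼) + 4*(⅙)) = 3 - (1 + ⅔) = 3 - 1*5/3 = 3 - 5/3 = 4/3 ≈ 1.3333)
P = 120 (P = -20*(-6) = 120)
z = 25/9 (z = (-3 + 4/3)² = (-5/3)² = 25/9 ≈ 2.7778)
C = 500/9 (C = 20*(25/9) = 500/9 ≈ 55.556)
(P + C)² = (120 + 500/9)² = (1580/9)² = 2496400/81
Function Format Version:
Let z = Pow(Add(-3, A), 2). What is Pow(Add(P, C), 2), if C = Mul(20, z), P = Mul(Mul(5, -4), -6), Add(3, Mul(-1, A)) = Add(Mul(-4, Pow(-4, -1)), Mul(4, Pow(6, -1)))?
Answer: Rational(2496400, 81) ≈ 30820.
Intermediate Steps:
A = Rational(4, 3) (A = Add(3, Mul(-1, Add(Mul(-4, Pow(-4, -1)), Mul(4, Pow(6, -1))))) = Add(3, Mul(-1, Add(Mul(-4, Rational(-1, 4)), Mul(4, Rational(1, 6))))) = Add(3, Mul(-1, Add(1, Rational(2, 3)))) = Add(3, Mul(-1, Rational(5, 3))) = Add(3, Rational(-5, 3)) = Rational(4, 3) ≈ 1.3333)
P = 120 (P = Mul(-20, -6) = 120)
z = Rational(25, 9) (z = Pow(Add(-3, Rational(4, 3)), 2) = Pow(Rational(-5, 3), 2) = Rational(25, 9) ≈ 2.7778)
C = Rational(500, 9) (C = Mul(20, Rational(25, 9)) = Rational(500, 9) ≈ 55.556)
Pow(Add(P, C), 2) = Pow(Add(120, Rational(500, 9)), 2) = Pow(Rational(1580, 9), 2) = Rational(2496400, 81)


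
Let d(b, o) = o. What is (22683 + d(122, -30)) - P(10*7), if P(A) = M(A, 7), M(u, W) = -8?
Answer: 22661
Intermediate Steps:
P(A) = -8
(22683 + d(122, -30)) - P(10*7) = (22683 - 30) - 1*(-8) = 22653 + 8 = 22661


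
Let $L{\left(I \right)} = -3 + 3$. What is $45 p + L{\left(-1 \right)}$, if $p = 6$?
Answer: $270$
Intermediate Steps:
$L{\left(I \right)} = 0$
$45 p + L{\left(-1 \right)} = 45 \cdot 6 + 0 = 270 + 0 = 270$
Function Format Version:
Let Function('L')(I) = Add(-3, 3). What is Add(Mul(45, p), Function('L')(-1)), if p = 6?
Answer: 270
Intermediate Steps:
Function('L')(I) = 0
Add(Mul(45, p), Function('L')(-1)) = Add(Mul(45, 6), 0) = Add(270, 0) = 270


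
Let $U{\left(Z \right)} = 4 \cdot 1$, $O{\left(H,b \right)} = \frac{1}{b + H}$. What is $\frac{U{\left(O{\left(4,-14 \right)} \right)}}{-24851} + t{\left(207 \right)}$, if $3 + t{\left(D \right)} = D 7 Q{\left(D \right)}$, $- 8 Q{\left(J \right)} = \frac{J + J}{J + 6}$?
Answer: $- \frac{2505802019}{7057684} \approx -355.05$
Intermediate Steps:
$Q{\left(J \right)} = - \frac{J}{4 \left(6 + J\right)}$ ($Q{\left(J \right)} = - \frac{\left(J + J\right) \frac{1}{J + 6}}{8} = - \frac{2 J \frac{1}{6 + J}}{8} = - \frac{J}{4 \left(6 + J\right)}$)
$O{\left(H,b \right)} = \frac{1}{H + b}$
$t{\left(D \right)} = -3 - \frac{7 D^{2}}{24 + 4 D}$ ($t{\left(D \right)} = -3 + D 7 \left(- \frac{D}{24 + 4 D}\right) = -3 + 7 D \left(- \frac{D}{24 + 4 D}\right) = -3 - \frac{7 D^{2}}{24 + 4 D}$)
$U{\left(Z \right)} = 4$
$\frac{U{\left(O{\left(4,-14 \right)} \right)}}{-24851} + t{\left(207 \right)} = \frac{4}{-24851} + \frac{-72 - 2484 - 7 \cdot 207^{2}}{4 \left(6 + 207\right)} = 4 \left(- \frac{1}{24851}\right) + \frac{-72 - 2484 - 299943}{4 \cdot 213} = - \frac{4}{24851} + \frac{1}{4} \cdot \frac{1}{213} \left(-72 - 2484 - 299943\right) = - \frac{4}{24851} + \frac{1}{4} \cdot \frac{1}{213} \left(-302499\right) = - \frac{4}{24851} - \frac{100833}{284} = - \frac{2505802019}{7057684}$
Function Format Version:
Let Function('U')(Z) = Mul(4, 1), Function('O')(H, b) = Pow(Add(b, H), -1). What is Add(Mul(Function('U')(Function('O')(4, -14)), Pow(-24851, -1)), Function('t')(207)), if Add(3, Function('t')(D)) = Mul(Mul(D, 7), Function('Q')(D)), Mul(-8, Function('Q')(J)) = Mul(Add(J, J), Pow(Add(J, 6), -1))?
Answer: Rational(-2505802019, 7057684) ≈ -355.05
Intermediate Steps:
Function('Q')(J) = Mul(Rational(-1, 4), J, Pow(Add(6, J), -1)) (Function('Q')(J) = Mul(Rational(-1, 8), Mul(Add(J, J), Pow(Add(J, 6), -1))) = Mul(Rational(-1, 8), Mul(Mul(2, J), Pow(Add(6, J), -1))) = Mul(Rational(-1, 8), Mul(2, J, Pow(Add(6, J), -1))) = Mul(Rational(-1, 4), J, Pow(Add(6, J), -1)))
Function('O')(H, b) = Pow(Add(H, b), -1)
Function('t')(D) = Add(-3, Mul(-7, Pow(D, 2), Pow(Add(24, Mul(4, D)), -1))) (Function('t')(D) = Add(-3, Mul(Mul(D, 7), Mul(-1, D, Pow(Add(24, Mul(4, D)), -1)))) = Add(-3, Mul(Mul(7, D), Mul(-1, D, Pow(Add(24, Mul(4, D)), -1)))) = Add(-3, Mul(-7, Pow(D, 2), Pow(Add(24, Mul(4, D)), -1))))
Function('U')(Z) = 4
Add(Mul(Function('U')(Function('O')(4, -14)), Pow(-24851, -1)), Function('t')(207)) = Add(Mul(4, Pow(-24851, -1)), Mul(Rational(1, 4), Pow(Add(6, 207), -1), Add(-72, Mul(-12, 207), Mul(-7, Pow(207, 2))))) = Add(Mul(4, Rational(-1, 24851)), Mul(Rational(1, 4), Pow(213, -1), Add(-72, -2484, Mul(-7, 42849)))) = Add(Rational(-4, 24851), Mul(Rational(1, 4), Rational(1, 213), Add(-72, -2484, -299943))) = Add(Rational(-4, 24851), Mul(Rational(1, 4), Rational(1, 213), -302499)) = Add(Rational(-4, 24851), Rational(-100833, 284)) = Rational(-2505802019, 7057684)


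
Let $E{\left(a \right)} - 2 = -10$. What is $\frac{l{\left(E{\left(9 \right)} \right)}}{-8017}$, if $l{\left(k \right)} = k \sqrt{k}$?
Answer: $\frac{16 i \sqrt{2}}{8017} \approx 0.0028224 i$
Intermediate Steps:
$E{\left(a \right)} = -8$ ($E{\left(a \right)} = 2 - 10 = -8$)
$l{\left(k \right)} = k^{\frac{3}{2}}$
$\frac{l{\left(E{\left(9 \right)} \right)}}{-8017} = \frac{\left(-8\right)^{\frac{3}{2}}}{-8017} = - 16 i \sqrt{2} \left(- \frac{1}{8017}\right) = \frac{16 i \sqrt{2}}{8017}$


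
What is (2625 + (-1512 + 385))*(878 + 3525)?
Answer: 6595694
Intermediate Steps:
(2625 + (-1512 + 385))*(878 + 3525) = (2625 - 1127)*4403 = 1498*4403 = 6595694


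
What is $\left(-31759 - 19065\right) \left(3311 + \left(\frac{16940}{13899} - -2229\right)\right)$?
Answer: $- \frac{3914332337600}{13899} \approx -2.8163 \cdot 10^{8}$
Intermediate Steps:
$\left(-31759 - 19065\right) \left(3311 + \left(\frac{16940}{13899} - -2229\right)\right) = - 50824 \left(3311 + \left(16940 \cdot \frac{1}{13899} + 2229\right)\right) = - 50824 \left(3311 + \left(\frac{16940}{13899} + 2229\right)\right) = - 50824 \left(3311 + \frac{30997811}{13899}\right) = \left(-50824\right) \frac{77017400}{13899} = - \frac{3914332337600}{13899}$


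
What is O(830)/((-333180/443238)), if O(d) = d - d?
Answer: 0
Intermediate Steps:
O(d) = 0
O(830)/((-333180/443238)) = 0/((-333180/443238)) = 0/((-333180*1/443238)) = 0/(-55530/73873) = 0*(-73873/55530) = 0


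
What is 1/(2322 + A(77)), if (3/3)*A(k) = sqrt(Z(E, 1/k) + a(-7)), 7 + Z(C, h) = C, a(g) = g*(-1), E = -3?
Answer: 774/1797229 - I*sqrt(3)/5391687 ≈ 0.00043066 - 3.2124e-7*I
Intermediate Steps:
a(g) = -g
Z(C, h) = -7 + C
A(k) = I*sqrt(3) (A(k) = sqrt((-7 - 3) - 1*(-7)) = sqrt(-10 + 7) = sqrt(-3) = I*sqrt(3))
1/(2322 + A(77)) = 1/(2322 + I*sqrt(3))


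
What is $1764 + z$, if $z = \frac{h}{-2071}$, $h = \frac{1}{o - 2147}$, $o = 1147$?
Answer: $\frac{3653244001}{2071000} \approx 1764.0$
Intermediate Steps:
$h = - \frac{1}{1000}$ ($h = \frac{1}{1147 - 2147} = \frac{1}{-1000} = - \frac{1}{1000} \approx -0.001$)
$z = \frac{1}{2071000}$ ($z = - \frac{1}{1000 \left(-2071\right)} = \left(- \frac{1}{1000}\right) \left(- \frac{1}{2071}\right) = \frac{1}{2071000} \approx 4.8286 \cdot 10^{-7}$)
$1764 + z = 1764 + \frac{1}{2071000} = \frac{3653244001}{2071000}$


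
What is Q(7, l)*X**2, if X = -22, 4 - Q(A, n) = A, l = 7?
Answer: -1452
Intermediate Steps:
Q(A, n) = 4 - A
Q(7, l)*X**2 = (4 - 1*7)*(-22)**2 = (4 - 7)*484 = -3*484 = -1452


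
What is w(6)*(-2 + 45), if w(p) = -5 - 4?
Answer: -387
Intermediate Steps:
w(p) = -9
w(6)*(-2 + 45) = -9*(-2 + 45) = -9*43 = -387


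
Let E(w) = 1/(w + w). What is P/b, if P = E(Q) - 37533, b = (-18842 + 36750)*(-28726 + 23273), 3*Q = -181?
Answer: 331389/862198568 ≈ 0.00038435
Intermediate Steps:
Q = -181/3 (Q = (1/3)*(-181) = -181/3 ≈ -60.333)
E(w) = 1/(2*w)
b = -97652324 (b = 17908*(-5453) = -97652324)
P = -13586949/362 (P = 1/(2*(-181/3)) - 37533 = (1/2)*(-3/181) - 37533 = -3/362 - 37533 = -13586949/362 ≈ -37533.)
P/b = -13586949/362/(-97652324) = -13586949/362*(-1/97652324) = 331389/862198568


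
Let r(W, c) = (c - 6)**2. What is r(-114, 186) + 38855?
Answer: 71255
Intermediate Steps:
r(W, c) = (-6 + c)**2
r(-114, 186) + 38855 = (-6 + 186)**2 + 38855 = 180**2 + 38855 = 32400 + 38855 = 71255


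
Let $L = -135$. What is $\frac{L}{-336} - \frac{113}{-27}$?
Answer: $\frac{13871}{3024} \approx 4.587$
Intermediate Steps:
$\frac{L}{-336} - \frac{113}{-27} = - \frac{135}{-336} - \frac{113}{-27} = \left(-135\right) \left(- \frac{1}{336}\right) - - \frac{113}{27} = \frac{45}{112} + \frac{113}{27} = \frac{13871}{3024}$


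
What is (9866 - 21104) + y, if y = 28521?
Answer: 17283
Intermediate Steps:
(9866 - 21104) + y = (9866 - 21104) + 28521 = -11238 + 28521 = 17283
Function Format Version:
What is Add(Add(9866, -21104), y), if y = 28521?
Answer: 17283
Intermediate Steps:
Add(Add(9866, -21104), y) = Add(Add(9866, -21104), 28521) = Add(-11238, 28521) = 17283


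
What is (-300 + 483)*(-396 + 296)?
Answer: -18300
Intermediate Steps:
(-300 + 483)*(-396 + 296) = 183*(-100) = -18300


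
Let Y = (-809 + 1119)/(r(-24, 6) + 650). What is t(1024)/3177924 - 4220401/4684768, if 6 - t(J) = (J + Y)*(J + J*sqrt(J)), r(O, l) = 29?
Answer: -9935548191624925/842403424437344 ≈ -11.794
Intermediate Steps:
Y = 310/679 (Y = (-809 + 1119)/(29 + 650) = 310/679 ≈ 0.45655)
t(J) = 6 - (310/679 + J)*(J + J**(3/2)) (t(J) = 6 - (J + 310/679)*(J + J*sqrt(J)) = 6 - (310/679 + J)*(J + J**(3/2)))
t(1024)/3177924 - 4220401/4684768 = (6 - 1*1024**2 - 1024**(5/2) - 310/679*1024 - 310*1024**(3/2)/679)/3177924 - 4220401/4684768 = (6 - 1*1048576 - 1*33554432 - 317440/679 - 310/679*32768)*(1/3177924) - 4220401*1/4684768 = (6 - 1048576 - 33554432 - 317440/679 - 10158080/679)*(1/3177924) - 4220401/4684768 = -23505913878/679*1/3177924 - 4220401/4684768 = -3917652313/359635066 - 4220401/4684768 = -9935548191624925/842403424437344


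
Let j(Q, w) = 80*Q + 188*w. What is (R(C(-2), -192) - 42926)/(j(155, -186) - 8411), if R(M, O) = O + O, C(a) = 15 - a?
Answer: 43310/30979 ≈ 1.3980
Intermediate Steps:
R(M, O) = 2*O
(R(C(-2), -192) - 42926)/(j(155, -186) - 8411) = (2*(-192) - 42926)/((80*155 + 188*(-186)) - 8411) = (-384 - 42926)/((12400 - 34968) - 8411) = -43310/(-22568 - 8411) = -43310/(-30979) = -43310*(-1/30979) = 43310/30979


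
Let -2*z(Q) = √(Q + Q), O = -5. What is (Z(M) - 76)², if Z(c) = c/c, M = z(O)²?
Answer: 5625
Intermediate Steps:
z(Q) = -√2*√Q/2 (z(Q) = -√(Q + Q)/2 = -√2*√Q/2)
M = -5/2 (M = (-√2*√(-5)/2)² = (-√2*I*√5/2)² = (-I*√10/2)² = -5/2 ≈ -2.5000)
Z(c) = 1
(Z(M) - 76)² = (1 - 76)² = (-75)² = 5625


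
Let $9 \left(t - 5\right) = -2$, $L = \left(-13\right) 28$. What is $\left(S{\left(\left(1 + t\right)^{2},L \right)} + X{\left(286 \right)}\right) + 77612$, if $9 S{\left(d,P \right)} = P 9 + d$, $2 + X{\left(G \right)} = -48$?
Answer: $\frac{56280046}{729} \approx 77202.0$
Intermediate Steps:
$X{\left(G \right)} = -50$ ($X{\left(G \right)} = -2 - 48 = -50$)
$L = -364$
$t = \frac{43}{9}$ ($t = 5 + \frac{1}{9} \left(-2\right) = 5 - \frac{2}{9} = \frac{43}{9} \approx 4.7778$)
$S{\left(d,P \right)} = P + \frac{d}{9}$ ($S{\left(d,P \right)} = \frac{P 9 + d}{9} = \frac{9 P + d}{9} = \frac{d + 9 P}{9} = P + \frac{d}{9}$)
$\left(S{\left(\left(1 + t\right)^{2},L \right)} + X{\left(286 \right)}\right) + 77612 = \left(\left(-364 + \frac{\left(1 + \frac{43}{9}\right)^{2}}{9}\right) - 50\right) + 77612 = \left(\left(-364 + \frac{\left(\frac{52}{9}\right)^{2}}{9}\right) - 50\right) + 77612 = \left(\left(-364 + \frac{1}{9} \cdot \frac{2704}{81}\right) - 50\right) + 77612 = \left(\left(-364 + \frac{2704}{729}\right) - 50\right) + 77612 = \left(- \frac{262652}{729} - 50\right) + 77612 = - \frac{299102}{729} + 77612 = \frac{56280046}{729}$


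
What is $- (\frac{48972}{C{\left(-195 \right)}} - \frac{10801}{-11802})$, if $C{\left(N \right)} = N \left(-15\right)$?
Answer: $- \frac{9675563}{547950} \approx -17.658$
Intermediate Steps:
$C{\left(N \right)} = - 15 N$
$- (\frac{48972}{C{\left(-195 \right)}} - \frac{10801}{-11802}) = - (\frac{48972}{\left(-15\right) \left(-195\right)} - \frac{10801}{-11802}) = - (\frac{48972}{2925} - - \frac{1543}{1686}) = - (48972 \cdot \frac{1}{2925} + \frac{1543}{1686}) = - (\frac{16324}{975} + \frac{1543}{1686}) = \left(-1\right) \frac{9675563}{547950} = - \frac{9675563}{547950}$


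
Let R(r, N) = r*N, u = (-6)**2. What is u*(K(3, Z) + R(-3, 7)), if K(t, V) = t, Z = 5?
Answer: -648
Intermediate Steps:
u = 36
R(r, N) = N*r
u*(K(3, Z) + R(-3, 7)) = 36*(3 + 7*(-3)) = 36*(3 - 21) = 36*(-18) = -648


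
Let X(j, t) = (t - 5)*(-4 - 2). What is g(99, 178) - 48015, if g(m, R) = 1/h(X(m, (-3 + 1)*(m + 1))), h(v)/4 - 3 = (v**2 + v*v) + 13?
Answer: -581138220959/12103264 ≈ -48015.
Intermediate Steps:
X(j, t) = 30 - 6*t (X(j, t) = (-5 + t)*(-6) = 30 - 6*t)
h(v) = 64 + 8*v**2 (h(v) = 12 + 4*((v**2 + v*v) + 13) = 12 + 4*((v**2 + v**2) + 13) = 12 + 4*(2*v**2 + 13) = 12 + 4*(13 + 2*v**2) = 12 + (52 + 8*v**2) = 64 + 8*v**2)
g(m, R) = 1/(64 + 8*(42 + 12*m)**2) (g(m, R) = 1/(64 + 8*(30 - 6*(-3 + 1)*(m + 1))**2) = 1/(64 + 8*(30 - (-12)*(1 + m))**2) = 1/(64 + 8*(30 - 6*(-2 - 2*m))**2) = 1/(64 + 8*(30 + (12 + 12*m))**2) = 1/(64 + 8*(42 + 12*m)**2))
g(99, 178) - 48015 = 1/(32*(443 + 36*99**2 + 252*99)) - 48015 = 1/(32*(443 + 36*9801 + 24948)) - 48015 = 1/(32*(443 + 352836 + 24948)) - 48015 = (1/32)/378227 - 48015 = (1/32)*(1/378227) - 48015 = 1/12103264 - 48015 = -581138220959/12103264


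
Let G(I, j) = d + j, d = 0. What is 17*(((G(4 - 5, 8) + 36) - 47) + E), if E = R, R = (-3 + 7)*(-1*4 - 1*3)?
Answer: -527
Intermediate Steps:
G(I, j) = j (G(I, j) = 0 + j = j)
R = -28 (R = 4*(-4 - 3) = 4*(-7) = -28)
E = -28
17*(((G(4 - 5, 8) + 36) - 47) + E) = 17*(((8 + 36) - 47) - 28) = 17*((44 - 47) - 28) = 17*(-3 - 28) = 17*(-31) = -527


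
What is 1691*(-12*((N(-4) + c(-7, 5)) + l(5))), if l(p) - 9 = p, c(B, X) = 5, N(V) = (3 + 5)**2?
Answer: -1684236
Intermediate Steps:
N(V) = 64 (N(V) = 8**2 = 64)
l(p) = 9 + p
1691*(-12*((N(-4) + c(-7, 5)) + l(5))) = 1691*(-12*((64 + 5) + (9 + 5))) = 1691*(-12*(69 + 14)) = 1691*(-12*83) = 1691*(-996) = -1684236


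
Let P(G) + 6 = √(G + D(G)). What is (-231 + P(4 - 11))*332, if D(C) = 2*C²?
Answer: -78684 + 332*√91 ≈ -75517.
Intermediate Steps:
P(G) = -6 + √(G + 2*G²)
(-231 + P(4 - 11))*332 = (-231 + (-6 + √((4 - 11)*(1 + 2*(4 - 11)))))*332 = (-231 + (-6 + √(-7*(1 + 2*(-7)))))*332 = (-231 + (-6 + √(-7*(1 - 14))))*332 = (-231 + (-6 + √(-7*(-13))))*332 = (-231 + (-6 + √91))*332 = (-237 + √91)*332 = -78684 + 332*√91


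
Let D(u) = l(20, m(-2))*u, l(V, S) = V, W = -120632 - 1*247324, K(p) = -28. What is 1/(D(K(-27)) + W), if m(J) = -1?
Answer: -1/368516 ≈ -2.7136e-6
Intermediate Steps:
W = -367956 (W = -120632 - 247324 = -367956)
D(u) = 20*u
1/(D(K(-27)) + W) = 1/(20*(-28) - 367956) = 1/(-560 - 367956) = 1/(-368516) = -1/368516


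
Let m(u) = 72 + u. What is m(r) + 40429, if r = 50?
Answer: 40551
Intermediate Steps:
m(r) + 40429 = (72 + 50) + 40429 = 122 + 40429 = 40551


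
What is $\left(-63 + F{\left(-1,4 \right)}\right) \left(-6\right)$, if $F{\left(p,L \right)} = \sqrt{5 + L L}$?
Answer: $378 - 6 \sqrt{21} \approx 350.5$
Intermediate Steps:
$F{\left(p,L \right)} = \sqrt{5 + L^{2}}$
$\left(-63 + F{\left(-1,4 \right)}\right) \left(-6\right) = \left(-63 + \sqrt{5 + 4^{2}}\right) \left(-6\right) = \left(-63 + \sqrt{5 + 16}\right) \left(-6\right) = \left(-63 + \sqrt{21}\right) \left(-6\right) = 378 - 6 \sqrt{21}$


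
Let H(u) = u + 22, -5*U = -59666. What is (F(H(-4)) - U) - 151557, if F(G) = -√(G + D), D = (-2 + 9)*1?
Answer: -817476/5 ≈ -1.6350e+5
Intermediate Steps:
U = 59666/5 (U = -⅕*(-59666) = 59666/5 ≈ 11933.)
D = 7 (D = 7*1 = 7)
H(u) = 22 + u
F(G) = -√(7 + G) (F(G) = -√(G + 7) = -√(7 + G))
(F(H(-4)) - U) - 151557 = (-√(7 + (22 - 4)) - 1*59666/5) - 151557 = (-√(7 + 18) - 59666/5) - 151557 = (-√25 - 59666/5) - 151557 = (-1*5 - 59666/5) - 151557 = (-5 - 59666/5) - 151557 = -59691/5 - 151557 = -817476/5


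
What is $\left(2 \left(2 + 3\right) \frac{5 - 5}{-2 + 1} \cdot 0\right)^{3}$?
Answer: $0$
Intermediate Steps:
$\left(2 \left(2 + 3\right) \frac{5 - 5}{-2 + 1} \cdot 0\right)^{3} = \left(2 \cdot 5 \frac{0}{-1} \cdot 0\right)^{3} = \left(10 \cdot 0 \left(-1\right) 0\right)^{3} = \left(10 \cdot 0 \cdot 0\right)^{3} = \left(0 \cdot 0\right)^{3} = 0^{3} = 0$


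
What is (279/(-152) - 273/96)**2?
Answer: 8094025/369664 ≈ 21.896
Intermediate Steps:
(279/(-152) - 273/96)**2 = (279*(-1/152) - 273*1/96)**2 = (-279/152 - 91/32)**2 = (-2845/608)**2 = 8094025/369664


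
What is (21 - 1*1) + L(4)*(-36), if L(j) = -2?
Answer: 92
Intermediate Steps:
(21 - 1*1) + L(4)*(-36) = (21 - 1*1) - 2*(-36) = (21 - 1) + 72 = 20 + 72 = 92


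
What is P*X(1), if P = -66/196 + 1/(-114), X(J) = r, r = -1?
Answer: 965/2793 ≈ 0.34551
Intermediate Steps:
X(J) = -1
P = -965/2793 (P = -66*1/196 + 1*(-1/114) = -33/98 - 1/114 = -965/2793 ≈ -0.34551)
P*X(1) = -965/2793*(-1) = 965/2793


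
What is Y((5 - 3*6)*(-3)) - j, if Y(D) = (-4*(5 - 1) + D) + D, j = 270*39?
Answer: -10468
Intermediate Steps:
j = 10530
Y(D) = -16 + 2*D (Y(D) = (-4*4 + D) + D = (-16 + D) + D = -16 + 2*D)
Y((5 - 3*6)*(-3)) - j = (-16 + 2*((5 - 3*6)*(-3))) - 1*10530 = (-16 + 2*((5 - 18)*(-3))) - 10530 = (-16 + 2*(-13*(-3))) - 10530 = (-16 + 2*39) - 10530 = (-16 + 78) - 10530 = 62 - 10530 = -10468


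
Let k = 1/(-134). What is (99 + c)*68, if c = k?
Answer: 451010/67 ≈ 6731.5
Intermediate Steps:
k = -1/134 ≈ -0.0074627
c = -1/134 ≈ -0.0074627
(99 + c)*68 = (99 - 1/134)*68 = (13265/134)*68 = 451010/67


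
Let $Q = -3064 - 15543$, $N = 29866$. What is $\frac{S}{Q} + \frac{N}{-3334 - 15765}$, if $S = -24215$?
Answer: $- \frac{93234377}{355375093} \approx -0.26235$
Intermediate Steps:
$Q = -18607$
$\frac{S}{Q} + \frac{N}{-3334 - 15765} = - \frac{24215}{-18607} + \frac{29866}{-3334 - 15765} = \left(-24215\right) \left(- \frac{1}{18607}\right) + \frac{29866}{-3334 - 15765} = \frac{24215}{18607} + \frac{29866}{-19099} = \frac{24215}{18607} + 29866 \left(- \frac{1}{19099}\right) = \frac{24215}{18607} - \frac{29866}{19099} = - \frac{93234377}{355375093}$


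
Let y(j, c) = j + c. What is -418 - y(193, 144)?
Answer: -755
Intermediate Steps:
y(j, c) = c + j
-418 - y(193, 144) = -418 - (144 + 193) = -418 - 1*337 = -418 - 337 = -755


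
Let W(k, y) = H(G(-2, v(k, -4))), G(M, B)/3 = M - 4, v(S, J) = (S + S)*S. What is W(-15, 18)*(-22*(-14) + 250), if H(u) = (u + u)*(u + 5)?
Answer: 261144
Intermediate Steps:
v(S, J) = 2*S**2 (v(S, J) = (2*S)*S = 2*S**2)
G(M, B) = -12 + 3*M (G(M, B) = 3*(M - 4) = 3*(-4 + M) = -12 + 3*M)
H(u) = 2*u*(5 + u) (H(u) = (2*u)*(5 + u) = 2*u*(5 + u))
W(k, y) = 468 (W(k, y) = 2*(-12 + 3*(-2))*(5 + (-12 + 3*(-2))) = 2*(-12 - 6)*(5 + (-12 - 6)) = 2*(-18)*(5 - 18) = 2*(-18)*(-13) = 468)
W(-15, 18)*(-22*(-14) + 250) = 468*(-22*(-14) + 250) = 468*(308 + 250) = 468*558 = 261144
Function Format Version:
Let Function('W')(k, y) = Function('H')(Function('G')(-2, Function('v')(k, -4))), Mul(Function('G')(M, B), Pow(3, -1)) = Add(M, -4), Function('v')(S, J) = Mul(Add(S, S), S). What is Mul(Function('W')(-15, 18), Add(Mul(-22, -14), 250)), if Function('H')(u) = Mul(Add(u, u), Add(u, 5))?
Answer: 261144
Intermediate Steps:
Function('v')(S, J) = Mul(2, Pow(S, 2)) (Function('v')(S, J) = Mul(Mul(2, S), S) = Mul(2, Pow(S, 2)))
Function('G')(M, B) = Add(-12, Mul(3, M)) (Function('G')(M, B) = Mul(3, Add(M, -4)) = Mul(3, Add(-4, M)) = Add(-12, Mul(3, M)))
Function('H')(u) = Mul(2, u, Add(5, u)) (Function('H')(u) = Mul(Mul(2, u), Add(5, u)) = Mul(2, u, Add(5, u)))
Function('W')(k, y) = 468 (Function('W')(k, y) = Mul(2, Add(-12, Mul(3, -2)), Add(5, Add(-12, Mul(3, -2)))) = Mul(2, Add(-12, -6), Add(5, Add(-12, -6))) = Mul(2, -18, Add(5, -18)) = Mul(2, -18, -13) = 468)
Mul(Function('W')(-15, 18), Add(Mul(-22, -14), 250)) = Mul(468, Add(Mul(-22, -14), 250)) = Mul(468, Add(308, 250)) = Mul(468, 558) = 261144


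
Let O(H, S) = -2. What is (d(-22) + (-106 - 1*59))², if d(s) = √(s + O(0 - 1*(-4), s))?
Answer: 27201 - 660*I*√6 ≈ 27201.0 - 1616.7*I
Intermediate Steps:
d(s) = √(-2 + s) (d(s) = √(s - 2) = √(-2 + s))
(d(-22) + (-106 - 1*59))² = (√(-2 - 22) + (-106 - 1*59))² = (√(-24) + (-106 - 59))² = (2*I*√6 - 165)² = (-165 + 2*I*√6)²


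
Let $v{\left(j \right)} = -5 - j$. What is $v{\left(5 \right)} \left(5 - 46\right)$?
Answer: $410$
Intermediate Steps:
$v{\left(5 \right)} \left(5 - 46\right) = \left(-5 - 5\right) \left(5 - 46\right) = \left(-5 - 5\right) \left(-41\right) = \left(-10\right) \left(-41\right) = 410$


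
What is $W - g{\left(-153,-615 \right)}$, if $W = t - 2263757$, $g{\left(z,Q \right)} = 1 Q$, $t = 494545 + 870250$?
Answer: $-898347$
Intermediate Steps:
$t = 1364795$
$g{\left(z,Q \right)} = Q$
$W = -898962$ ($W = 1364795 - 2263757 = -898962$)
$W - g{\left(-153,-615 \right)} = -898962 - -615 = -898962 + 615 = -898347$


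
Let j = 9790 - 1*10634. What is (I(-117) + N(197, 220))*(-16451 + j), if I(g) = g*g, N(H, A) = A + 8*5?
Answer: -241247955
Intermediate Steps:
N(H, A) = 40 + A (N(H, A) = A + 40 = 40 + A)
I(g) = g²
j = -844 (j = 9790 - 10634 = -844)
(I(-117) + N(197, 220))*(-16451 + j) = ((-117)² + (40 + 220))*(-16451 - 844) = (13689 + 260)*(-17295) = 13949*(-17295) = -241247955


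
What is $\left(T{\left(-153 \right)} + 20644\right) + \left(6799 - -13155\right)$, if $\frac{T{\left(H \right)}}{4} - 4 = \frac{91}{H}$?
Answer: $\frac{6213578}{153} \approx 40612.0$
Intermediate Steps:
$T{\left(H \right)} = 16 + \frac{364}{H}$ ($T{\left(H \right)} = 16 + 4 \frac{91}{H} = 16 + \frac{364}{H}$)
$\left(T{\left(-153 \right)} + 20644\right) + \left(6799 - -13155\right) = \left(\left(16 + \frac{364}{-153}\right) + 20644\right) + \left(6799 - -13155\right) = \left(\left(16 + 364 \left(- \frac{1}{153}\right)\right) + 20644\right) + \left(6799 + 13155\right) = \left(\left(16 - \frac{364}{153}\right) + 20644\right) + 19954 = \left(\frac{2084}{153} + 20644\right) + 19954 = \frac{3160616}{153} + 19954 = \frac{6213578}{153}$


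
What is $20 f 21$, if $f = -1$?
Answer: $-420$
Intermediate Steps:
$20 f 21 = 20 \left(-1\right) 21 = \left(-20\right) 21 = -420$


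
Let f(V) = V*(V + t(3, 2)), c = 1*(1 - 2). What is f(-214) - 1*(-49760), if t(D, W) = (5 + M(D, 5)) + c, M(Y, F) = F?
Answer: 93630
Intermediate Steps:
c = -1 (c = 1*(-1) = -1)
t(D, W) = 9 (t(D, W) = (5 + 5) - 1 = 10 - 1 = 9)
f(V) = V*(9 + V) (f(V) = V*(V + 9) = V*(9 + V))
f(-214) - 1*(-49760) = -214*(9 - 214) - 1*(-49760) = -214*(-205) + 49760 = 43870 + 49760 = 93630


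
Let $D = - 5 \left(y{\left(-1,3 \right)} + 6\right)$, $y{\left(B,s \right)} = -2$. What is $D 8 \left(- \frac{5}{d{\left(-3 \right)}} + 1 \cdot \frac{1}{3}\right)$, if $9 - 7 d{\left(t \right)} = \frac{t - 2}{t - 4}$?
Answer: $\frac{54160}{87} \approx 622.53$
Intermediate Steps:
$d{\left(t \right)} = \frac{9}{7} - \frac{-2 + t}{7 \left(-4 + t\right)}$ ($d{\left(t \right)} = \frac{9}{7} - \frac{\left(t - 2\right) \frac{1}{t - 4}}{7} = \frac{9}{7} - \frac{\left(-2 + t\right) \frac{1}{-4 + t}}{7} = \frac{9}{7} - \frac{\frac{1}{-4 + t} \left(-2 + t\right)}{7} = \frac{9}{7} - \frac{-2 + t}{7 \left(-4 + t\right)}$)
$D = -20$ ($D = - 5 \left(-2 + 6\right) = \left(-5\right) 4 = -20$)
$D 8 \left(- \frac{5}{d{\left(-3 \right)}} + 1 \cdot \frac{1}{3}\right) = \left(-20\right) 8 \left(- \frac{5}{\frac{2}{7} \frac{1}{-4 - 3} \left(-17 + 4 \left(-3\right)\right)} + 1 \cdot \frac{1}{3}\right) = - 160 \left(- \frac{5}{\frac{2}{7} \frac{1}{-7} \left(-17 - 12\right)} + 1 \cdot \frac{1}{3}\right) = - 160 \left(- \frac{5}{\frac{2}{7} \left(- \frac{1}{7}\right) \left(-29\right)} + \frac{1}{3}\right) = - 160 \left(- \frac{5}{\frac{58}{49}} + \frac{1}{3}\right) = - 160 \left(\left(-5\right) \frac{49}{58} + \frac{1}{3}\right) = - 160 \left(- \frac{245}{58} + \frac{1}{3}\right) = \left(-160\right) \left(- \frac{677}{174}\right) = \frac{54160}{87}$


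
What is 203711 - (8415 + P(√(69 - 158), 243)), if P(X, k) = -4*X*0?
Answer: 195296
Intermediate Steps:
P(X, k) = 0
203711 - (8415 + P(√(69 - 158), 243)) = 203711 - (8415 + 0) = 203711 - 1*8415 = 203711 - 8415 = 195296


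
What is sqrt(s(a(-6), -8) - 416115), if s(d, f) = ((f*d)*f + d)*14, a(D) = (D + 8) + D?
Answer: I*sqrt(419755) ≈ 647.88*I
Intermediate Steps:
a(D) = 8 + 2*D (a(D) = (8 + D) + D = 8 + 2*D)
s(d, f) = 14*d + 14*d*f**2 (s(d, f) = ((d*f)*f + d)*14 = (d*f**2 + d)*14 = (d + d*f**2)*14 = 14*d + 14*d*f**2)
sqrt(s(a(-6), -8) - 416115) = sqrt(14*(8 + 2*(-6))*(1 + (-8)**2) - 416115) = sqrt(14*(8 - 12)*(1 + 64) - 416115) = sqrt(14*(-4)*65 - 416115) = sqrt(-3640 - 416115) = sqrt(-419755) = I*sqrt(419755)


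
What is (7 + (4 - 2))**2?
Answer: 81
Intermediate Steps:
(7 + (4 - 2))**2 = (7 + 2)**2 = 9**2 = 81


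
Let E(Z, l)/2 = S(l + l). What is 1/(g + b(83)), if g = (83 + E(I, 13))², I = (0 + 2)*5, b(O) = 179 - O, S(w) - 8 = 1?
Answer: 1/10297 ≈ 9.7116e-5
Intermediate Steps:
S(w) = 9 (S(w) = 8 + 1 = 9)
I = 10 (I = 2*5 = 10)
E(Z, l) = 18 (E(Z, l) = 2*9 = 18)
g = 10201 (g = (83 + 18)² = 101² = 10201)
1/(g + b(83)) = 1/(10201 + (179 - 1*83)) = 1/(10201 + (179 - 83)) = 1/(10201 + 96) = 1/10297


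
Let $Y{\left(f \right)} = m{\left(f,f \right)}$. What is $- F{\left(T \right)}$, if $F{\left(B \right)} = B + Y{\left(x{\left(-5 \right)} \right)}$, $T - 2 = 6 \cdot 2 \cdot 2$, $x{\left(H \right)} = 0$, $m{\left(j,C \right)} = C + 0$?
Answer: $-26$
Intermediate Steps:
$m{\left(j,C \right)} = C$
$T = 26$ ($T = 2 + 6 \cdot 2 \cdot 2 = 2 + 12 \cdot 2 = 2 + 24 = 26$)
$Y{\left(f \right)} = f$
$F{\left(B \right)} = B$ ($F{\left(B \right)} = B + 0 = B$)
$- F{\left(T \right)} = \left(-1\right) 26 = -26$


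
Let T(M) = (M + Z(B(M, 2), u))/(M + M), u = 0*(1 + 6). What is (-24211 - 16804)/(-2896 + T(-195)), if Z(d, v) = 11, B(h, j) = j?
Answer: 7997925/564628 ≈ 14.165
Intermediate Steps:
u = 0 (u = 0*7 = 0)
T(M) = (11 + M)/(2*M) (T(M) = (M + 11)/(M + M) = (11 + M)/((2*M)) = (11 + M)*(1/(2*M)) = (11 + M)/(2*M))
(-24211 - 16804)/(-2896 + T(-195)) = (-24211 - 16804)/(-2896 + (½)*(11 - 195)/(-195)) = -41015/(-2896 + (½)*(-1/195)*(-184)) = -41015/(-2896 + 92/195) = -41015/(-564628/195) = -41015*(-195/564628) = 7997925/564628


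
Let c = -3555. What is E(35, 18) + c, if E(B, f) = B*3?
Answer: -3450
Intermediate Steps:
E(B, f) = 3*B
E(35, 18) + c = 3*35 - 3555 = 105 - 3555 = -3450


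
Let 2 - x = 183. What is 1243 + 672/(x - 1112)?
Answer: 535509/431 ≈ 1242.5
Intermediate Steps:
x = -181 (x = 2 - 1*183 = 2 - 183 = -181)
1243 + 672/(x - 1112) = 1243 + 672/(-181 - 1112) = 1243 + 672/(-1293) = 1243 + 672*(-1/1293) = 1243 - 224/431 = 535509/431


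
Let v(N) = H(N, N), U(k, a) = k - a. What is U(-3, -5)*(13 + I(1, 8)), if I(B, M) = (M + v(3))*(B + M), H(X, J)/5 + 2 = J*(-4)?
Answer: -1090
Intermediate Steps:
H(X, J) = -10 - 20*J (H(X, J) = -10 + 5*(J*(-4)) = -10 + 5*(-4*J) = -10 - 20*J)
v(N) = -10 - 20*N
I(B, M) = (-70 + M)*(B + M) (I(B, M) = (M + (-10 - 20*3))*(B + M) = (M + (-10 - 60))*(B + M) = (M - 70)*(B + M) = (-70 + M)*(B + M))
U(-3, -5)*(13 + I(1, 8)) = (-3 - 1*(-5))*(13 + (8² - 70*1 - 70*8 + 1*8)) = (-3 + 5)*(13 + (64 - 70 - 560 + 8)) = 2*(13 - 558) = 2*(-545) = -1090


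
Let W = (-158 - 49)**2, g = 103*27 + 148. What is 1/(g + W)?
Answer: 1/45778 ≈ 2.1845e-5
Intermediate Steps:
g = 2929 (g = 2781 + 148 = 2929)
W = 42849 (W = (-207)**2 = 42849)
1/(g + W) = 1/(2929 + 42849) = 1/45778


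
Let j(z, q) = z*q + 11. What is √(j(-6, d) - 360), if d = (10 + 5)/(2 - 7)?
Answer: I*√331 ≈ 18.193*I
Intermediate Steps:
d = -3 (d = 15/(-5) = 15*(-⅕) = -3)
j(z, q) = 11 + q*z (j(z, q) = q*z + 11 = 11 + q*z)
√(j(-6, d) - 360) = √((11 - 3*(-6)) - 360) = √((11 + 18) - 360) = √(29 - 360) = √(-331) = I*√331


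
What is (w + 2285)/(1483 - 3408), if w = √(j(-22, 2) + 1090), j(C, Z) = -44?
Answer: -457/385 - √1046/1925 ≈ -1.2038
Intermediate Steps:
w = √1046 (w = √(-44 + 1090) = √1046 ≈ 32.342)
(w + 2285)/(1483 - 3408) = (√1046 + 2285)/(1483 - 3408) = (2285 + √1046)/(-1925) = (2285 + √1046)*(-1/1925) = -457/385 - √1046/1925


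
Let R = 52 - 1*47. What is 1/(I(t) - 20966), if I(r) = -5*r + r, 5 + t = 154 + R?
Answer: -1/21582 ≈ -4.6335e-5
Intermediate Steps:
R = 5 (R = 52 - 47 = 5)
t = 154 (t = -5 + (154 + 5) = -5 + 159 = 154)
I(r) = -4*r
1/(I(t) - 20966) = 1/(-4*154 - 20966) = 1/(-616 - 20966) = 1/(-21582) = -1/21582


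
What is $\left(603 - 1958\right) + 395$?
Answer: $-960$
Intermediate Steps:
$\left(603 - 1958\right) + 395 = -1355 + 395 = -960$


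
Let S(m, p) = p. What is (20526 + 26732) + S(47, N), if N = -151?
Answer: 47107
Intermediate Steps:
(20526 + 26732) + S(47, N) = (20526 + 26732) - 151 = 47258 - 151 = 47107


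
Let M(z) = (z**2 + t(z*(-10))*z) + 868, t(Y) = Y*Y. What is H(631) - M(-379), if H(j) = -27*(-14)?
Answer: 5443849769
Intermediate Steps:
t(Y) = Y**2
M(z) = 868 + z**2 + 100*z**3 (M(z) = (z**2 + (z*(-10))**2*z) + 868 = (z**2 + (-10*z)**2*z) + 868 = (z**2 + (100*z**2)*z) + 868 = (z**2 + 100*z**3) + 868 = 868 + z**2 + 100*z**3)
H(j) = 378
H(631) - M(-379) = 378 - (868 + (-379)**2 + 100*(-379)**3) = 378 - (868 + 143641 + 100*(-54439939)) = 378 - (868 + 143641 - 5443993900) = 378 - 1*(-5443849391) = 378 + 5443849391 = 5443849769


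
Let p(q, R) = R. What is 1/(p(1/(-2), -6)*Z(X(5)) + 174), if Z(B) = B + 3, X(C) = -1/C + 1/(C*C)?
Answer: 25/3924 ≈ 0.0063711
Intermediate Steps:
X(C) = C**(-2) - 1/C (X(C) = -1/C + C**(-2) = C**(-2) - 1/C)
Z(B) = 3 + B
1/(p(1/(-2), -6)*Z(X(5)) + 174) = 1/(-6*(3 + (1 - 1*5)/5**2) + 174) = 1/(-6*(3 + (1 - 5)/25) + 174) = 1/(-6*(3 + (1/25)*(-4)) + 174) = 1/(-6*(3 - 4/25) + 174) = 1/(-6*71/25 + 174) = 1/(-426/25 + 174) = 1/(3924/25) = 25/3924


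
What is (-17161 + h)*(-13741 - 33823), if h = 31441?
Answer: -679213920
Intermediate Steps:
(-17161 + h)*(-13741 - 33823) = (-17161 + 31441)*(-13741 - 33823) = 14280*(-47564) = -679213920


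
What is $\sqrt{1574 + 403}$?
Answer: $\sqrt{1977} \approx 44.463$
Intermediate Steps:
$\sqrt{1574 + 403} = \sqrt{1977}$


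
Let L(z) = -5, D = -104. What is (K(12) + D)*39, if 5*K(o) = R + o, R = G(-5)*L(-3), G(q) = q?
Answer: -18837/5 ≈ -3767.4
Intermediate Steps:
R = 25 (R = -5*(-5) = 25)
K(o) = 5 + o/5 (K(o) = (25 + o)/5 = 5 + o/5)
(K(12) + D)*39 = ((5 + (1/5)*12) - 104)*39 = ((5 + 12/5) - 104)*39 = (37/5 - 104)*39 = -483/5*39 = -18837/5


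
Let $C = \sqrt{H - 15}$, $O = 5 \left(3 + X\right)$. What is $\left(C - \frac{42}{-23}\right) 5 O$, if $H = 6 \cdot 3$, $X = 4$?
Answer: $\frac{7350}{23} + 175 \sqrt{3} \approx 622.67$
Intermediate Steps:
$H = 18$
$O = 35$ ($O = 5 \left(3 + 4\right) = 5 \cdot 7 = 35$)
$C = \sqrt{3}$ ($C = \sqrt{18 - 15} = \sqrt{3} \approx 1.732$)
$\left(C - \frac{42}{-23}\right) 5 O = \left(\sqrt{3} - \frac{42}{-23}\right) 5 \cdot 35 = \left(\sqrt{3} - - \frac{42}{23}\right) 175 = \left(\sqrt{3} + \frac{42}{23}\right) 175 = \left(\frac{42}{23} + \sqrt{3}\right) 175 = \frac{7350}{23} + 175 \sqrt{3}$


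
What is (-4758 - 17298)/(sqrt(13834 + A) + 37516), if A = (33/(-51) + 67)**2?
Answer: -39855647824/67791308929 + 62492*sqrt(5270410)/67791308929 ≈ -0.58580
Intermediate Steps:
A = 1272384/289 (A = (33*(-1/51) + 67)**2 = (-11/17 + 67)**2 = (1128/17)**2 = 1272384/289 ≈ 4402.7)
(-4758 - 17298)/(sqrt(13834 + A) + 37516) = (-4758 - 17298)/(sqrt(13834 + 1272384/289) + 37516) = -22056/(sqrt(5270410/289) + 37516) = -22056/(sqrt(5270410)/17 + 37516) = -22056/(37516 + sqrt(5270410)/17)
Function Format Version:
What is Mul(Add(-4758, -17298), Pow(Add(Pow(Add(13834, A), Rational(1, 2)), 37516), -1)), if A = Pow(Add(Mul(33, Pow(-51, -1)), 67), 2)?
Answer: Add(Rational(-39855647824, 67791308929), Mul(Rational(62492, 67791308929), Pow(5270410, Rational(1, 2)))) ≈ -0.58580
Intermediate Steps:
A = Rational(1272384, 289) (A = Pow(Add(Mul(33, Rational(-1, 51)), 67), 2) = Pow(Add(Rational(-11, 17), 67), 2) = Pow(Rational(1128, 17), 2) = Rational(1272384, 289) ≈ 4402.7)
Mul(Add(-4758, -17298), Pow(Add(Pow(Add(13834, A), Rational(1, 2)), 37516), -1)) = Mul(Add(-4758, -17298), Pow(Add(Pow(Add(13834, Rational(1272384, 289)), Rational(1, 2)), 37516), -1)) = Mul(-22056, Pow(Add(Pow(Rational(5270410, 289), Rational(1, 2)), 37516), -1)) = Mul(-22056, Pow(Add(Mul(Rational(1, 17), Pow(5270410, Rational(1, 2))), 37516), -1)) = Mul(-22056, Pow(Add(37516, Mul(Rational(1, 17), Pow(5270410, Rational(1, 2)))), -1))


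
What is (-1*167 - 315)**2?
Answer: 232324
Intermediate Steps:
(-1*167 - 315)**2 = (-167 - 315)**2 = (-482)**2 = 232324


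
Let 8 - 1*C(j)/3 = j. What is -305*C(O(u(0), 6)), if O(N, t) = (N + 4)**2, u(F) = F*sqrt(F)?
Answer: 7320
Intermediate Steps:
u(F) = F**(3/2)
O(N, t) = (4 + N)**2
C(j) = 24 - 3*j
-305*C(O(u(0), 6)) = -305*(24 - 3*(4 + 0**(3/2))**2) = -305*(24 - 3*(4 + 0)**2) = -305*(24 - 3*4**2) = -305*(24 - 3*16) = -305*(24 - 48) = -305*(-24) = 7320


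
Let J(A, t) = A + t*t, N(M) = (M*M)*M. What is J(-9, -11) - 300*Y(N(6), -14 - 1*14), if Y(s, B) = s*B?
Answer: 1814512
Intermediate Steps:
N(M) = M**3 (N(M) = M**2*M = M**3)
Y(s, B) = B*s
J(A, t) = A + t**2
J(-9, -11) - 300*Y(N(6), -14 - 1*14) = (-9 + (-11)**2) - 300*(-14 - 1*14)*6**3 = (-9 + 121) - 300*(-14 - 14)*216 = 112 - (-8400)*216 = 112 - 300*(-6048) = 112 + 1814400 = 1814512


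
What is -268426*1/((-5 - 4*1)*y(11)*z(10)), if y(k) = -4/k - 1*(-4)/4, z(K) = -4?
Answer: -1476343/126 ≈ -11717.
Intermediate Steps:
y(k) = 1 - 4/k (y(k) = -4/k + 4*(¼) = -4/k + 1 = 1 - 4/k)
-268426*1/((-5 - 4*1)*y(11)*z(10)) = -268426*(-11/(4*(-5 - 4*1)*(-4 + 11))) = -268426*(-11/(28*(-5 - 4))) = -268426/(-4*(-9)*(7/11)) = -268426/(36*(7/11)) = -268426/252/11 = -268426*11/252 = -1476343/126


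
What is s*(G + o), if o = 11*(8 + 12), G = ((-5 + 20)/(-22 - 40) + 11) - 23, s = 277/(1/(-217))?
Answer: -24976259/2 ≈ -1.2488e+7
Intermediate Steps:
s = -60109 (s = 277/(-1/217) = 277*(-217) = -60109)
G = -759/62 (G = (15/(-62) + 11) - 23 = (15*(-1/62) + 11) - 23 = (-15/62 + 11) - 23 = 667/62 - 23 = -759/62 ≈ -12.242)
o = 220 (o = 11*20 = 220)
s*(G + o) = -60109*(-759/62 + 220) = -60109*12881/62 = -24976259/2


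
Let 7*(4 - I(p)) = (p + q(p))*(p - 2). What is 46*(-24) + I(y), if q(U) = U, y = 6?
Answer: -7748/7 ≈ -1106.9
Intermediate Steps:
I(p) = 4 - 2*p*(-2 + p)/7 (I(p) = 4 - (p + p)*(p - 2)/7 = 4 - 2*p*(-2 + p)/7)
46*(-24) + I(y) = 46*(-24) + (4 - 2/7*6² + (4/7)*6) = -1104 + (4 - 2/7*36 + 24/7) = -1104 + (4 - 72/7 + 24/7) = -1104 - 20/7 = -7748/7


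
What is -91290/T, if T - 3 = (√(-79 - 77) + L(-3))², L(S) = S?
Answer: -15215*I/(-24*I + 2*√39) ≈ 498.85 - 259.61*I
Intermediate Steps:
T = 3 + (-3 + 2*I*√39)² (T = 3 + (√(-79 - 77) - 3)² = 3 + (√(-156) - 3)² = 3 + (2*I*√39 - 3)² = 3 + (-3 + 2*I*√39)² ≈ -144.0 - 74.94*I)
-91290/T = -91290/(-144 - 12*I*√39)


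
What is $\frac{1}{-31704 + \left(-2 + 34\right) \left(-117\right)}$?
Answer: $- \frac{1}{35448} \approx -2.821 \cdot 10^{-5}$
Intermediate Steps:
$\frac{1}{-31704 + \left(-2 + 34\right) \left(-117\right)} = \frac{1}{-31704 + 32 \left(-117\right)} = \frac{1}{-31704 - 3744} = \frac{1}{-35448} = - \frac{1}{35448}$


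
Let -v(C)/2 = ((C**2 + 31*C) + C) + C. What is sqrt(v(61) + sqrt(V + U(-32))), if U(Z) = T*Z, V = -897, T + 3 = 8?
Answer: sqrt(-11468 + I*sqrt(1057)) ≈ 0.1518 + 107.09*I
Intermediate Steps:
T = 5 (T = -3 + 8 = 5)
U(Z) = 5*Z
v(C) = -66*C - 2*C**2 (v(C) = -2*(((C**2 + 31*C) + C) + C) = -2*((C**2 + 32*C) + C) = -2*(C**2 + 33*C) = -66*C - 2*C**2)
sqrt(v(61) + sqrt(V + U(-32))) = sqrt(-2*61*(33 + 61) + sqrt(-897 + 5*(-32))) = sqrt(-2*61*94 + sqrt(-897 - 160)) = sqrt(-11468 + sqrt(-1057)) = sqrt(-11468 + I*sqrt(1057))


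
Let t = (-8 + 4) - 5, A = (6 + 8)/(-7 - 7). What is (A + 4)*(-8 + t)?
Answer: -51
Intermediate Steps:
A = -1 (A = 14/(-14) = 14*(-1/14) = -1)
t = -9 (t = -4 - 5 = -9)
(A + 4)*(-8 + t) = (-1 + 4)*(-8 - 9) = 3*(-17) = -51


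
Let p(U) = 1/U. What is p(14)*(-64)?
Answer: -32/7 ≈ -4.5714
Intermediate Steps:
p(14)*(-64) = -64/14 = (1/14)*(-64) = -32/7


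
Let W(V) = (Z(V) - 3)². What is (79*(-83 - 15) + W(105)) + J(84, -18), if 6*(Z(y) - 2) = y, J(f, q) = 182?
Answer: -29151/4 ≈ -7287.8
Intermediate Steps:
Z(y) = 2 + y/6
W(V) = (-1 + V/6)² (W(V) = ((2 + V/6) - 3)² = (-1 + V/6)²)
(79*(-83 - 15) + W(105)) + J(84, -18) = (79*(-83 - 15) + (-6 + 105)²/36) + 182 = (79*(-98) + (1/36)*99²) + 182 = (-7742 + (1/36)*9801) + 182 = (-7742 + 1089/4) + 182 = -29879/4 + 182 = -29151/4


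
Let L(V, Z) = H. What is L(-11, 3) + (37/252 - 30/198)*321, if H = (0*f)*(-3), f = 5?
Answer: -1391/924 ≈ -1.5054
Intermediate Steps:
H = 0 (H = (0*5)*(-3) = 0*(-3) = 0)
L(V, Z) = 0
L(-11, 3) + (37/252 - 30/198)*321 = 0 + (37/252 - 30/198)*321 = 0 + (37*(1/252) - 30*1/198)*321 = 0 + (37/252 - 5/33)*321 = 0 - 13/2772*321 = 0 - 1391/924 = -1391/924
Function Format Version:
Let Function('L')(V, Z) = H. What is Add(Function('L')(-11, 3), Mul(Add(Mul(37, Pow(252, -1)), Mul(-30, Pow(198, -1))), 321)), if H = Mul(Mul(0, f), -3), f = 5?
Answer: Rational(-1391, 924) ≈ -1.5054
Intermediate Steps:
H = 0 (H = Mul(Mul(0, 5), -3) = Mul(0, -3) = 0)
Function('L')(V, Z) = 0
Add(Function('L')(-11, 3), Mul(Add(Mul(37, Pow(252, -1)), Mul(-30, Pow(198, -1))), 321)) = Add(0, Mul(Add(Mul(37, Pow(252, -1)), Mul(-30, Pow(198, -1))), 321)) = Add(0, Mul(Add(Mul(37, Rational(1, 252)), Mul(-30, Rational(1, 198))), 321)) = Add(0, Mul(Add(Rational(37, 252), Rational(-5, 33)), 321)) = Add(0, Mul(Rational(-13, 2772), 321)) = Add(0, Rational(-1391, 924)) = Rational(-1391, 924)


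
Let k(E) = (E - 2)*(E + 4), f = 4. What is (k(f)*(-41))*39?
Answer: -25584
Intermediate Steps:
k(E) = (-2 + E)*(4 + E)
(k(f)*(-41))*39 = ((-8 + 4² + 2*4)*(-41))*39 = ((-8 + 16 + 8)*(-41))*39 = (16*(-41))*39 = -656*39 = -25584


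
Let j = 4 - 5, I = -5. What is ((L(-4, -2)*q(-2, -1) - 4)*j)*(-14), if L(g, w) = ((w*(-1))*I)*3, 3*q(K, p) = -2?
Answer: 224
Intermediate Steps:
q(K, p) = -⅔ (q(K, p) = (⅓)*(-2) = -⅔)
j = -1
L(g, w) = 15*w (L(g, w) = ((w*(-1))*(-5))*3 = (-w*(-5))*3 = (5*w)*3 = 15*w)
((L(-4, -2)*q(-2, -1) - 4)*j)*(-14) = (((15*(-2))*(-⅔) - 4)*(-1))*(-14) = ((-30*(-⅔) - 4)*(-1))*(-14) = ((20 - 4)*(-1))*(-14) = (16*(-1))*(-14) = -16*(-14) = 224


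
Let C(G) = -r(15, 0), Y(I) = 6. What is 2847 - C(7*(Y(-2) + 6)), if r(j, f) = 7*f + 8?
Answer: 2855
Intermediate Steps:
r(j, f) = 8 + 7*f
C(G) = -8 (C(G) = -(8 + 7*0) = -(8 + 0) = -1*8 = -8)
2847 - C(7*(Y(-2) + 6)) = 2847 - 1*(-8) = 2847 + 8 = 2855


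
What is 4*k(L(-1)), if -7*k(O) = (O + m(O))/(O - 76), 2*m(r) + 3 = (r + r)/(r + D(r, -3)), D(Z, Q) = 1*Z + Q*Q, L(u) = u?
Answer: -74/3773 ≈ -0.019613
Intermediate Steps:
D(Z, Q) = Z + Q**2
m(r) = -3/2 + r/(9 + 2*r) (m(r) = -3/2 + ((r + r)/(r + (r + (-3)**2)))/2 = -3/2 + ((2*r)/(r + (r + 9)))/2 = -3/2 + ((2*r)/(r + (9 + r)))/2 = -3/2 + ((2*r)/(9 + 2*r))/2 = -3/2 + (2*r/(9 + 2*r))/2 = -3/2 + r/(9 + 2*r))
k(O) = -(O + (-27 - 4*O)/(2*(9 + 2*O)))/(7*(-76 + O)) (k(O) = -(O + (-27 - 4*O)/(2*(9 + 2*O)))/(7*(O - 76)) = -(O + (-27 - 4*O)/(2*(9 + 2*O)))/(7*(-76 + O)))
4*k(L(-1)) = 4*((27 - 14*(-1) - 4*(-1)**2)/(14*(-684 - 143*(-1) + 2*(-1)**2))) = 4*((27 + 14 - 4*1)/(14*(-684 + 143 + 2*1))) = 4*((27 + 14 - 4)/(14*(-684 + 143 + 2))) = 4*((1/14)*37/(-539)) = 4*((1/14)*(-1/539)*37) = 4*(-37/7546) = -74/3773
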